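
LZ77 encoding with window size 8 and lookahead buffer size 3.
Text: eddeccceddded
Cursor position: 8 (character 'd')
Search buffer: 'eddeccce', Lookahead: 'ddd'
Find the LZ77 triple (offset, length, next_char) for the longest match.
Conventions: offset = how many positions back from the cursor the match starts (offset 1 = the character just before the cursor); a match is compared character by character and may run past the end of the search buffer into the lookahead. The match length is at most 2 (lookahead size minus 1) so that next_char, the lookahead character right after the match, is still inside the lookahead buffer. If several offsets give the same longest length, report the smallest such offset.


Try each offset into the search buffer:
  offset=1 (pos 7, char 'e'): match length 0
  offset=2 (pos 6, char 'c'): match length 0
  offset=3 (pos 5, char 'c'): match length 0
  offset=4 (pos 4, char 'c'): match length 0
  offset=5 (pos 3, char 'e'): match length 0
  offset=6 (pos 2, char 'd'): match length 1
  offset=7 (pos 1, char 'd'): match length 2
  offset=8 (pos 0, char 'e'): match length 0
Longest match has length 2 at offset 7.
next_char = character at position 8 + 2 = 10 -> 'd'

Best match: offset=7, length=2 (matching 'dd' starting at position 1)
LZ77 triple: (7, 2, 'd')


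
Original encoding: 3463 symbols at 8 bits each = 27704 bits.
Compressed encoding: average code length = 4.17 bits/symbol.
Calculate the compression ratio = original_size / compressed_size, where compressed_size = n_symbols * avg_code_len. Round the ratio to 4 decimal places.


original_size = n_symbols * orig_bits = 3463 * 8 = 27704 bits
compressed_size = n_symbols * avg_code_len = 3463 * 4.17 = 14440.71 bits
ratio = original_size / compressed_size = 27704 / 14440.71 = 1.9185

Compression ratio = 1.9185


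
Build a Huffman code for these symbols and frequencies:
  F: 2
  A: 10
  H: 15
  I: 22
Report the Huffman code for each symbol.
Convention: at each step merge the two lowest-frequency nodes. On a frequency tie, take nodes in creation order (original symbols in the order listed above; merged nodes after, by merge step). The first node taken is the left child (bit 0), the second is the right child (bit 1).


Huffman tree construction:
Step 1: Merge F(2) + A(10) = 12
Step 2: Merge (F+A)(12) + H(15) = 27
Step 3: Merge I(22) + ((F+A)+H)(27) = 49
Read each symbol's code off the tree from the root (left child = 0, right child = 1).

Codes:
  F: 100 (length 3)
  A: 101 (length 3)
  H: 11 (length 2)
  I: 0 (length 1)
Average code length: 88/49 = 1.7959 bits/symbol


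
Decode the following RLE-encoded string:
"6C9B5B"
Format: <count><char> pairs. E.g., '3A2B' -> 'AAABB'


Expanding each <count><char> pair:
  6C -> 'CCCCCC'
  9B -> 'BBBBBBBBB'
  5B -> 'BBBBB'

Decoded = CCCCCCBBBBBBBBBBBBBB


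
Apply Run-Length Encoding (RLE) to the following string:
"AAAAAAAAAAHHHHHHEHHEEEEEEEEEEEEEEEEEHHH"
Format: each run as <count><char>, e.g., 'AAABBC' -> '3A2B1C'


Scanning runs left to right:
  i=0: run of 'A' x 10 -> '10A'
  i=10: run of 'H' x 6 -> '6H'
  i=16: run of 'E' x 1 -> '1E'
  i=17: run of 'H' x 2 -> '2H'
  i=19: run of 'E' x 17 -> '17E'
  i=36: run of 'H' x 3 -> '3H'

RLE = 10A6H1E2H17E3H


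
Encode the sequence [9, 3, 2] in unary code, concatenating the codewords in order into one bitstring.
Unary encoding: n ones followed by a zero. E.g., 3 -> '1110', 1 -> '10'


Encode each number as n ones followed by a terminating 0:
  9 -> 1111111110 (10 bits)
  3 -> 1110 (4 bits)
  2 -> 110 (3 bits)
Total length = 10 + 4 + 3 = 17 bits.

Unary([9, 3, 2]) = 11111111101110110 (17 bits)


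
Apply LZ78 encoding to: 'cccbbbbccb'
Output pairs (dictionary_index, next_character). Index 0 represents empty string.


LZ78 encoding steps:
Dictionary: {0: ''}
Step 1: w='' (idx 0), next='c' -> output (0, 'c'), add 'c' as idx 1
Step 2: w='c' (idx 1), next='c' -> output (1, 'c'), add 'cc' as idx 2
Step 3: w='' (idx 0), next='b' -> output (0, 'b'), add 'b' as idx 3
Step 4: w='b' (idx 3), next='b' -> output (3, 'b'), add 'bb' as idx 4
Step 5: w='b' (idx 3), next='c' -> output (3, 'c'), add 'bc' as idx 5
Step 6: w='c' (idx 1), next='b' -> output (1, 'b'), add 'cb' as idx 6


Encoded: [(0, 'c'), (1, 'c'), (0, 'b'), (3, 'b'), (3, 'c'), (1, 'b')]


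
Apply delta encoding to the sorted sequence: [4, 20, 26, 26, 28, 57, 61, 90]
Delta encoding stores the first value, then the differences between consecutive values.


First value: 4
Deltas:
  20 - 4 = 16
  26 - 20 = 6
  26 - 26 = 0
  28 - 26 = 2
  57 - 28 = 29
  61 - 57 = 4
  90 - 61 = 29


Delta encoded: [4, 16, 6, 0, 2, 29, 4, 29]


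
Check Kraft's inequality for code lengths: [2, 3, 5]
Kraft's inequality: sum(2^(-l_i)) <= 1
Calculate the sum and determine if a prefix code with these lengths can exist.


Sum = 2^(-2) + 2^(-3) + 2^(-5)
    = 0.25 + 0.125 + 0.03125
    = 13/32 = 0.40625
Since 0.40625 <= 1, Kraft's inequality IS satisfied.
A prefix code with these lengths CAN exist.

Kraft sum = 0.40625. Satisfied.


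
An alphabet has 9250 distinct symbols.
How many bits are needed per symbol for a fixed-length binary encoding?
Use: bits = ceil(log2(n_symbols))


log2(9250) = 13.1752
Bracket: 2^13 = 8192 < 9250 <= 2^14 = 16384
So ceil(log2(9250)) = 14

bits = ceil(log2(9250)) = ceil(13.1752) = 14 bits


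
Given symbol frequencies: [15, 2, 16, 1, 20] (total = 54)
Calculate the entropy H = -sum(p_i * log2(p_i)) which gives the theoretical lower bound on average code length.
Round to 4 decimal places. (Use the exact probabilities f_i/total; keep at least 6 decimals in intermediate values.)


Per-symbol terms -p_i * log2(p_i) with p_i = f_i/54:
  p = 15/54 = 0.277778: log2(p) = -1.847997, -p*log2(p) = 0.513332
  p = 2/54 = 0.037037: log2(p) = -4.754888, -p*log2(p) = 0.176107
  p = 16/54 = 0.296296: log2(p) = -1.754888, -p*log2(p) = 0.519967
  p = 1/54 = 0.018519: log2(p) = -5.754888, -p*log2(p) = 0.106572
  p = 20/54 = 0.370370: log2(p) = -1.432959, -p*log2(p) = 0.530726
H = 0.513332 + 0.176107 + 0.519967 + 0.106572 + 0.530726 = 1.846704

H = 1.8467 bits/symbol


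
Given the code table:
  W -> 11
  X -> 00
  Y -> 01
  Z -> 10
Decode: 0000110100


Decoding:
00 -> X
00 -> X
11 -> W
01 -> Y
00 -> X


Result: XXWYX


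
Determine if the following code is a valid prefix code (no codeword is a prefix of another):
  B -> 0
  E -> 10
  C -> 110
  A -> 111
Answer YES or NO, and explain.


Checking each pair (does one codeword prefix another?):
  B='0' vs E='10': no prefix
  B='0' vs C='110': no prefix
  B='0' vs A='111': no prefix
  E='10' vs B='0': no prefix
  E='10' vs C='110': no prefix
  E='10' vs A='111': no prefix
  C='110' vs B='0': no prefix
  C='110' vs E='10': no prefix
  C='110' vs A='111': no prefix
  A='111' vs B='0': no prefix
  A='111' vs E='10': no prefix
  A='111' vs C='110': no prefix
No violation found over all pairs.

YES -- this is a valid prefix code. No codeword is a prefix of any other codeword.


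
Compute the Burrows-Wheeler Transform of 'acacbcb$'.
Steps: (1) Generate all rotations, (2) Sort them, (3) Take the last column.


Rotations (sorted):
  0: $acacbcb -> last char: b
  1: acacbcb$ -> last char: $
  2: acbcb$ac -> last char: c
  3: b$acacbc -> last char: c
  4: bcb$acac -> last char: c
  5: cacbcb$a -> last char: a
  6: cb$acacb -> last char: b
  7: cbcb$aca -> last char: a


BWT = b$cccaba


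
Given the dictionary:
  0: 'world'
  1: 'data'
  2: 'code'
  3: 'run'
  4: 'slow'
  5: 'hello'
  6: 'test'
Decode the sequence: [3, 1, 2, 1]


Look up each index in the dictionary:
  3 -> 'run'
  1 -> 'data'
  2 -> 'code'
  1 -> 'data'

Decoded: "run data code data"


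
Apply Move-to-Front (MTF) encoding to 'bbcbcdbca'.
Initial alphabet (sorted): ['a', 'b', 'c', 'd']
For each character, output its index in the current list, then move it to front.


MTF encoding:
'b': index 1 in ['a', 'b', 'c', 'd'] -> ['b', 'a', 'c', 'd']
'b': index 0 in ['b', 'a', 'c', 'd'] -> ['b', 'a', 'c', 'd']
'c': index 2 in ['b', 'a', 'c', 'd'] -> ['c', 'b', 'a', 'd']
'b': index 1 in ['c', 'b', 'a', 'd'] -> ['b', 'c', 'a', 'd']
'c': index 1 in ['b', 'c', 'a', 'd'] -> ['c', 'b', 'a', 'd']
'd': index 3 in ['c', 'b', 'a', 'd'] -> ['d', 'c', 'b', 'a']
'b': index 2 in ['d', 'c', 'b', 'a'] -> ['b', 'd', 'c', 'a']
'c': index 2 in ['b', 'd', 'c', 'a'] -> ['c', 'b', 'd', 'a']
'a': index 3 in ['c', 'b', 'd', 'a'] -> ['a', 'c', 'b', 'd']


Output: [1, 0, 2, 1, 1, 3, 2, 2, 3]


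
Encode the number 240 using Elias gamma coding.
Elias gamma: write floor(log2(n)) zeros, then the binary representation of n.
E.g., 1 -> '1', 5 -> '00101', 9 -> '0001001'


num_bits = floor(log2(240)) + 1 = 8
leading_zeros = num_bits - 1 = 7
binary(240) = 11110000

Elias gamma(240) = '0000000' + '11110000' = 000000011110000 (15 bits)


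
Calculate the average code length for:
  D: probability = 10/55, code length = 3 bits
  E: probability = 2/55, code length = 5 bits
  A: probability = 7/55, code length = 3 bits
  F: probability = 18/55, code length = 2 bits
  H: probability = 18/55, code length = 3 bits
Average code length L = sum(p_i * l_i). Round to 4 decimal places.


Weighted contributions p_i * l_i:
  D: (10/55) * 3 = 30/55
  E: (2/55) * 5 = 10/55
  A: (7/55) * 3 = 21/55
  F: (18/55) * 2 = 36/55
  H: (18/55) * 3 = 54/55
Sum = (30 + 10 + 21 + 36 + 54)/55 = 151/55

L = 151/55 = 2.7455 bits/symbol


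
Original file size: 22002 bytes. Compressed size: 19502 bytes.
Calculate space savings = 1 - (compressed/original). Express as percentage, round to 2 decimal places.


ratio = compressed/original = 19502/22002 = 0.886374
savings = 1 - ratio = 1 - 0.886374 = 0.113626
as a percentage: 0.113626 * 100 = 11.36%

Space savings = 1 - 19502/22002 = 11.36%


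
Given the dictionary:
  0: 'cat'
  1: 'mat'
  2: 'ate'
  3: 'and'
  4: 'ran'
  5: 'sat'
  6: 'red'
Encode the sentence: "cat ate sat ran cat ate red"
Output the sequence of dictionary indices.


Look up each word in the dictionary:
  'cat' -> 0
  'ate' -> 2
  'sat' -> 5
  'ran' -> 4
  'cat' -> 0
  'ate' -> 2
  'red' -> 6

Encoded: [0, 2, 5, 4, 0, 2, 6]


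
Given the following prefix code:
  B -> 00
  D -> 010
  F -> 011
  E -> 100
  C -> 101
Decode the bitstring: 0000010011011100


Decoding step by step:
Bits 00 -> B
Bits 00 -> B
Bits 010 -> D
Bits 011 -> F
Bits 011 -> F
Bits 100 -> E


Decoded message: BBDFFE


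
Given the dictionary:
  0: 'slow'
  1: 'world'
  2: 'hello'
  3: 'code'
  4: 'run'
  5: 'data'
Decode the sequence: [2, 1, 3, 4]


Look up each index in the dictionary:
  2 -> 'hello'
  1 -> 'world'
  3 -> 'code'
  4 -> 'run'

Decoded: "hello world code run"


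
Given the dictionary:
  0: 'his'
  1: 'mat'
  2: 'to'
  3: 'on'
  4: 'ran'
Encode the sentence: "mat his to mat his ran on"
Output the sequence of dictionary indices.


Look up each word in the dictionary:
  'mat' -> 1
  'his' -> 0
  'to' -> 2
  'mat' -> 1
  'his' -> 0
  'ran' -> 4
  'on' -> 3

Encoded: [1, 0, 2, 1, 0, 4, 3]


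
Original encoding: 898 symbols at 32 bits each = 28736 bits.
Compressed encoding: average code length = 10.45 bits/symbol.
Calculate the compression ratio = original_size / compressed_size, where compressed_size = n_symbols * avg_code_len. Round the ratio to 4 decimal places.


original_size = n_symbols * orig_bits = 898 * 32 = 28736 bits
compressed_size = n_symbols * avg_code_len = 898 * 10.45 = 9384.1 bits
ratio = original_size / compressed_size = 28736 / 9384.1 = 3.0622

Compression ratio = 3.0622


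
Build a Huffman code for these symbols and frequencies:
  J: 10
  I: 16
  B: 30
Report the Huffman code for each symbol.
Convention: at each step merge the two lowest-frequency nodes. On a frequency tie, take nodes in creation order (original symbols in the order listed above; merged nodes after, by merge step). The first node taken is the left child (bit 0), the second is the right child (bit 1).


Huffman tree construction:
Step 1: Merge J(10) + I(16) = 26
Step 2: Merge (J+I)(26) + B(30) = 56
Read each symbol's code off the tree from the root (left child = 0, right child = 1).

Codes:
  J: 00 (length 2)
  I: 01 (length 2)
  B: 1 (length 1)
Average code length: 82/56 = 1.4643 bits/symbol


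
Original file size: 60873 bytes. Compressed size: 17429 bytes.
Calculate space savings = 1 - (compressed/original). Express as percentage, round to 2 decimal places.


ratio = compressed/original = 17429/60873 = 0.286317
savings = 1 - ratio = 1 - 0.286317 = 0.713683
as a percentage: 0.713683 * 100 = 71.37%

Space savings = 1 - 17429/60873 = 71.37%


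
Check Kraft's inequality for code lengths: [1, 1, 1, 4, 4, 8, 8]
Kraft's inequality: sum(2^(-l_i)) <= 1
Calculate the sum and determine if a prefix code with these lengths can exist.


Sum = 2^(-1) + 2^(-1) + 2^(-1) + 2^(-4) + 2^(-4) + 2^(-8) + 2^(-8)
    = 0.5 + 0.5 + 0.5 + 0.0625 + 0.0625 + 0.00390625 + 0.00390625
    = 418/256 = 1.6328125
Since 1.6328125 > 1, Kraft's inequality is NOT satisfied.
A prefix code with these lengths CANNOT exist.

Kraft sum = 1.6328125. Not satisfied.


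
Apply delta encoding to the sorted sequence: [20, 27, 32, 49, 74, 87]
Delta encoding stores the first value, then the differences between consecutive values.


First value: 20
Deltas:
  27 - 20 = 7
  32 - 27 = 5
  49 - 32 = 17
  74 - 49 = 25
  87 - 74 = 13


Delta encoded: [20, 7, 5, 17, 25, 13]


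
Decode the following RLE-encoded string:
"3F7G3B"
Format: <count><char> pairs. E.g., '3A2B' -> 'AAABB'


Expanding each <count><char> pair:
  3F -> 'FFF'
  7G -> 'GGGGGGG'
  3B -> 'BBB'

Decoded = FFFGGGGGGGBBB


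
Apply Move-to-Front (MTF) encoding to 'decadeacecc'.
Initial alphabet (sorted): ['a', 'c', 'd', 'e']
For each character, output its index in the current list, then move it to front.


MTF encoding:
'd': index 2 in ['a', 'c', 'd', 'e'] -> ['d', 'a', 'c', 'e']
'e': index 3 in ['d', 'a', 'c', 'e'] -> ['e', 'd', 'a', 'c']
'c': index 3 in ['e', 'd', 'a', 'c'] -> ['c', 'e', 'd', 'a']
'a': index 3 in ['c', 'e', 'd', 'a'] -> ['a', 'c', 'e', 'd']
'd': index 3 in ['a', 'c', 'e', 'd'] -> ['d', 'a', 'c', 'e']
'e': index 3 in ['d', 'a', 'c', 'e'] -> ['e', 'd', 'a', 'c']
'a': index 2 in ['e', 'd', 'a', 'c'] -> ['a', 'e', 'd', 'c']
'c': index 3 in ['a', 'e', 'd', 'c'] -> ['c', 'a', 'e', 'd']
'e': index 2 in ['c', 'a', 'e', 'd'] -> ['e', 'c', 'a', 'd']
'c': index 1 in ['e', 'c', 'a', 'd'] -> ['c', 'e', 'a', 'd']
'c': index 0 in ['c', 'e', 'a', 'd'] -> ['c', 'e', 'a', 'd']


Output: [2, 3, 3, 3, 3, 3, 2, 3, 2, 1, 0]


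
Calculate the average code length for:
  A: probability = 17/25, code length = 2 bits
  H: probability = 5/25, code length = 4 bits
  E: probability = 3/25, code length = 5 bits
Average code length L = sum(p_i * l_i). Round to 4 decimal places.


Weighted contributions p_i * l_i:
  A: (17/25) * 2 = 34/25
  H: (5/25) * 4 = 20/25
  E: (3/25) * 5 = 15/25
Sum = (34 + 20 + 15)/25 = 69/25

L = 69/25 = 2.7600 bits/symbol


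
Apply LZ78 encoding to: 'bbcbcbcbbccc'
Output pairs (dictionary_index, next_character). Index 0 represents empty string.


LZ78 encoding steps:
Dictionary: {0: ''}
Step 1: w='' (idx 0), next='b' -> output (0, 'b'), add 'b' as idx 1
Step 2: w='b' (idx 1), next='c' -> output (1, 'c'), add 'bc' as idx 2
Step 3: w='bc' (idx 2), next='b' -> output (2, 'b'), add 'bcb' as idx 3
Step 4: w='' (idx 0), next='c' -> output (0, 'c'), add 'c' as idx 4
Step 5: w='b' (idx 1), next='b' -> output (1, 'b'), add 'bb' as idx 5
Step 6: w='c' (idx 4), next='c' -> output (4, 'c'), add 'cc' as idx 6
Step 7: w='c' (idx 4), end of input -> output (4, '')


Encoded: [(0, 'b'), (1, 'c'), (2, 'b'), (0, 'c'), (1, 'b'), (4, 'c'), (4, '')]


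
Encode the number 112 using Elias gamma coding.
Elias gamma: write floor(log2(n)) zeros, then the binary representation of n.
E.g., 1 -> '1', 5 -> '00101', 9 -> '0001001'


num_bits = floor(log2(112)) + 1 = 7
leading_zeros = num_bits - 1 = 6
binary(112) = 1110000

Elias gamma(112) = '000000' + '1110000' = 0000001110000 (13 bits)


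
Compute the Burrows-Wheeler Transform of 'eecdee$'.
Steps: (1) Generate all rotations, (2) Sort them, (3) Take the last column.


Rotations (sorted):
  0: $eecdee -> last char: e
  1: cdee$ee -> last char: e
  2: dee$eec -> last char: c
  3: e$eecde -> last char: e
  4: ecdee$e -> last char: e
  5: ee$eecd -> last char: d
  6: eecdee$ -> last char: $


BWT = eeceed$


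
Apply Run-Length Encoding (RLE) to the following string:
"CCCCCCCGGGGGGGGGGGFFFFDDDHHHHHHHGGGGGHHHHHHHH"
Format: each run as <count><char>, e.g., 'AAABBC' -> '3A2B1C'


Scanning runs left to right:
  i=0: run of 'C' x 7 -> '7C'
  i=7: run of 'G' x 11 -> '11G'
  i=18: run of 'F' x 4 -> '4F'
  i=22: run of 'D' x 3 -> '3D'
  i=25: run of 'H' x 7 -> '7H'
  i=32: run of 'G' x 5 -> '5G'
  i=37: run of 'H' x 8 -> '8H'

RLE = 7C11G4F3D7H5G8H


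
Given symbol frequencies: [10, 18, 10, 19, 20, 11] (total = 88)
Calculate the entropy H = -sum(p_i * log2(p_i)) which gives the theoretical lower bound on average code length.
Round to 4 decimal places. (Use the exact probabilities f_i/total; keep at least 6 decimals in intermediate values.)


Per-symbol terms -p_i * log2(p_i) with p_i = f_i/88:
  p = 10/88 = 0.113636: log2(p) = -3.137504, -p*log2(p) = 0.356534
  p = 18/88 = 0.204545: log2(p) = -2.289507, -p*log2(p) = 0.468308
  p = 10/88 = 0.113636: log2(p) = -3.137504, -p*log2(p) = 0.356534
  p = 19/88 = 0.215909: log2(p) = -2.211504, -p*log2(p) = 0.477484
  p = 20/88 = 0.227273: log2(p) = -2.137504, -p*log2(p) = 0.485796
  p = 11/88 = 0.125000: log2(p) = -3.000000, -p*log2(p) = 0.375000
H = 0.356534 + 0.468308 + 0.356534 + 0.477484 + 0.485796 + 0.375000 = 2.519656

H = 2.5197 bits/symbol


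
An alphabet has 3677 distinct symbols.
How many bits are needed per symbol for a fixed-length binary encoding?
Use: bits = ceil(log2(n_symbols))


log2(3677) = 11.8443
Bracket: 2^11 = 2048 < 3677 <= 2^12 = 4096
So ceil(log2(3677)) = 12

bits = ceil(log2(3677)) = ceil(11.8443) = 12 bits


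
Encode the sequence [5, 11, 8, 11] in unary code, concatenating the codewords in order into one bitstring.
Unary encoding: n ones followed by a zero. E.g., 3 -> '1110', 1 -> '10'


Encode each number as n ones followed by a terminating 0:
  5 -> 111110 (6 bits)
  11 -> 111111111110 (12 bits)
  8 -> 111111110 (9 bits)
  11 -> 111111111110 (12 bits)
Total length = 6 + 12 + 9 + 12 = 39 bits.

Unary([5, 11, 8, 11]) = 111110111111111110111111110111111111110 (39 bits)


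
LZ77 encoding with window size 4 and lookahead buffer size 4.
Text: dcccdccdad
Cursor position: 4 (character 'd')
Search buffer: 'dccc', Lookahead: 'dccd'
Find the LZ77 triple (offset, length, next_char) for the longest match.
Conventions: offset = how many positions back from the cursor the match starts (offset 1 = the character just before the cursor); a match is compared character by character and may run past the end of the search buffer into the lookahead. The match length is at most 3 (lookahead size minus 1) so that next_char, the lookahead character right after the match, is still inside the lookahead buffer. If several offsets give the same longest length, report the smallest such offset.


Try each offset into the search buffer:
  offset=1 (pos 3, char 'c'): match length 0
  offset=2 (pos 2, char 'c'): match length 0
  offset=3 (pos 1, char 'c'): match length 0
  offset=4 (pos 0, char 'd'): match length 3
Longest match has length 3 at offset 4.
next_char = character at position 4 + 3 = 7 -> 'd'

Best match: offset=4, length=3 (matching 'dcc' starting at position 0)
LZ77 triple: (4, 3, 'd')


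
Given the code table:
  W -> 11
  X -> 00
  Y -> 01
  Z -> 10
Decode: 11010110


Decoding:
11 -> W
01 -> Y
01 -> Y
10 -> Z


Result: WYYZ


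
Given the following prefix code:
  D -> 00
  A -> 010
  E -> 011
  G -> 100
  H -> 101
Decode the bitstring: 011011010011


Decoding step by step:
Bits 011 -> E
Bits 011 -> E
Bits 010 -> A
Bits 011 -> E


Decoded message: EEAE


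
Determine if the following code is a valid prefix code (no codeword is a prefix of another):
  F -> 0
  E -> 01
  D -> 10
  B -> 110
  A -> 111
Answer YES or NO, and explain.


Checking each pair (does one codeword prefix another?):
  F='0' vs E='01': prefix -- VIOLATION

NO -- this is NOT a valid prefix code. F (0) is a prefix of E (01).


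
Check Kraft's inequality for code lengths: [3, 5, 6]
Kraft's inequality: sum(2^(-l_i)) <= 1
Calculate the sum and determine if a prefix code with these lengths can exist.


Sum = 2^(-3) + 2^(-5) + 2^(-6)
    = 0.125 + 0.03125 + 0.015625
    = 11/64 = 0.171875
Since 0.171875 <= 1, Kraft's inequality IS satisfied.
A prefix code with these lengths CAN exist.

Kraft sum = 0.171875. Satisfied.


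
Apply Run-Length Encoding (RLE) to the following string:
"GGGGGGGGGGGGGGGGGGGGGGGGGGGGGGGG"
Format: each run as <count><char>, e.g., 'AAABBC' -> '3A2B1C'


Scanning runs left to right:
  i=0: run of 'G' x 32 -> '32G'

RLE = 32G


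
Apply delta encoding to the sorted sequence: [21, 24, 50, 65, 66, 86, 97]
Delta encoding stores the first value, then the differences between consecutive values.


First value: 21
Deltas:
  24 - 21 = 3
  50 - 24 = 26
  65 - 50 = 15
  66 - 65 = 1
  86 - 66 = 20
  97 - 86 = 11


Delta encoded: [21, 3, 26, 15, 1, 20, 11]


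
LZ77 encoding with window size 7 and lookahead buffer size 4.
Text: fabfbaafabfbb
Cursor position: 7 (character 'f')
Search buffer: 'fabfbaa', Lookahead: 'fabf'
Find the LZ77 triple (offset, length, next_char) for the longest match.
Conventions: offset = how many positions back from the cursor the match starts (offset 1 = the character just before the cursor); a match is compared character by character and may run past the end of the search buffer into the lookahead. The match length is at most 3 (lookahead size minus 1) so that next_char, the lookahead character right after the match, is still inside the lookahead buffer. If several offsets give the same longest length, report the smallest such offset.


Try each offset into the search buffer:
  offset=1 (pos 6, char 'a'): match length 0
  offset=2 (pos 5, char 'a'): match length 0
  offset=3 (pos 4, char 'b'): match length 0
  offset=4 (pos 3, char 'f'): match length 1
  offset=5 (pos 2, char 'b'): match length 0
  offset=6 (pos 1, char 'a'): match length 0
  offset=7 (pos 0, char 'f'): match length 3
Longest match has length 3 at offset 7.
next_char = character at position 7 + 3 = 10 -> 'f'

Best match: offset=7, length=3 (matching 'fab' starting at position 0)
LZ77 triple: (7, 3, 'f')


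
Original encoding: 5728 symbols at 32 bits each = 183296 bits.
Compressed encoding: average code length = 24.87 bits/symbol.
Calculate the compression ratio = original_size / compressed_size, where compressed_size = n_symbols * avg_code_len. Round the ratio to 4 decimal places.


original_size = n_symbols * orig_bits = 5728 * 32 = 183296 bits
compressed_size = n_symbols * avg_code_len = 5728 * 24.87 = 142455.36 bits
ratio = original_size / compressed_size = 183296 / 142455.36 = 1.2867

Compression ratio = 1.2867


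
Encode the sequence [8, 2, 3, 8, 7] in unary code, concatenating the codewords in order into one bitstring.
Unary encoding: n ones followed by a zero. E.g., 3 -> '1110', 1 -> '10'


Encode each number as n ones followed by a terminating 0:
  8 -> 111111110 (9 bits)
  2 -> 110 (3 bits)
  3 -> 1110 (4 bits)
  8 -> 111111110 (9 bits)
  7 -> 11111110 (8 bits)
Total length = 9 + 3 + 4 + 9 + 8 = 33 bits.

Unary([8, 2, 3, 8, 7]) = 111111110110111011111111011111110 (33 bits)


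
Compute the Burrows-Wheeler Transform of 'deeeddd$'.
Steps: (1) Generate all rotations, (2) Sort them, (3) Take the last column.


Rotations (sorted):
  0: $deeeddd -> last char: d
  1: d$deeedd -> last char: d
  2: dd$deeed -> last char: d
  3: ddd$deee -> last char: e
  4: deeeddd$ -> last char: $
  5: eddd$dee -> last char: e
  6: eeddd$de -> last char: e
  7: eeeddd$d -> last char: d


BWT = ddde$eed


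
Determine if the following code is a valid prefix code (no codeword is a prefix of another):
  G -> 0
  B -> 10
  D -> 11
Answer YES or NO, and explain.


Checking each pair (does one codeword prefix another?):
  G='0' vs B='10': no prefix
  G='0' vs D='11': no prefix
  B='10' vs G='0': no prefix
  B='10' vs D='11': no prefix
  D='11' vs G='0': no prefix
  D='11' vs B='10': no prefix
No violation found over all pairs.

YES -- this is a valid prefix code. No codeword is a prefix of any other codeword.


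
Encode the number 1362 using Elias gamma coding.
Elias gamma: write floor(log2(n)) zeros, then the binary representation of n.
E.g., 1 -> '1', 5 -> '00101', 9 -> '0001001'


num_bits = floor(log2(1362)) + 1 = 11
leading_zeros = num_bits - 1 = 10
binary(1362) = 10101010010

Elias gamma(1362) = '0000000000' + '10101010010' = 000000000010101010010 (21 bits)


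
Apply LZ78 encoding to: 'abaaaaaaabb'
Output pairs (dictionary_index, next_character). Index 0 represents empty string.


LZ78 encoding steps:
Dictionary: {0: ''}
Step 1: w='' (idx 0), next='a' -> output (0, 'a'), add 'a' as idx 1
Step 2: w='' (idx 0), next='b' -> output (0, 'b'), add 'b' as idx 2
Step 3: w='a' (idx 1), next='a' -> output (1, 'a'), add 'aa' as idx 3
Step 4: w='aa' (idx 3), next='a' -> output (3, 'a'), add 'aaa' as idx 4
Step 5: w='aa' (idx 3), next='b' -> output (3, 'b'), add 'aab' as idx 5
Step 6: w='b' (idx 2), end of input -> output (2, '')


Encoded: [(0, 'a'), (0, 'b'), (1, 'a'), (3, 'a'), (3, 'b'), (2, '')]


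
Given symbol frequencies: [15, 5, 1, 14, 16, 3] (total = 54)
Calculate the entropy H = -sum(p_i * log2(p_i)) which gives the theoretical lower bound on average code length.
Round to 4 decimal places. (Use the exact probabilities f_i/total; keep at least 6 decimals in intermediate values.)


Per-symbol terms -p_i * log2(p_i) with p_i = f_i/54:
  p = 15/54 = 0.277778: log2(p) = -1.847997, -p*log2(p) = 0.513332
  p = 5/54 = 0.092593: log2(p) = -3.432959, -p*log2(p) = 0.317867
  p = 1/54 = 0.018519: log2(p) = -5.754888, -p*log2(p) = 0.106572
  p = 14/54 = 0.259259: log2(p) = -1.947533, -p*log2(p) = 0.504916
  p = 16/54 = 0.296296: log2(p) = -1.754888, -p*log2(p) = 0.519967
  p = 3/54 = 0.055556: log2(p) = -4.169925, -p*log2(p) = 0.231663
H = 0.513332 + 0.317867 + 0.106572 + 0.504916 + 0.519967 + 0.231663 = 2.194317

H = 2.1943 bits/symbol


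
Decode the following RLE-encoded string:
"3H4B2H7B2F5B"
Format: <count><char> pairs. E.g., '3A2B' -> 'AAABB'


Expanding each <count><char> pair:
  3H -> 'HHH'
  4B -> 'BBBB'
  2H -> 'HH'
  7B -> 'BBBBBBB'
  2F -> 'FF'
  5B -> 'BBBBB'

Decoded = HHHBBBBHHBBBBBBBFFBBBBB


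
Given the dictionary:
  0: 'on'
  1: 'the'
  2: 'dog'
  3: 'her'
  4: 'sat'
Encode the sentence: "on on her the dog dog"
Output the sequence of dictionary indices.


Look up each word in the dictionary:
  'on' -> 0
  'on' -> 0
  'her' -> 3
  'the' -> 1
  'dog' -> 2
  'dog' -> 2

Encoded: [0, 0, 3, 1, 2, 2]


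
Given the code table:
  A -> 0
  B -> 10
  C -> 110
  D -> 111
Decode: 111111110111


Decoding:
111 -> D
111 -> D
110 -> C
111 -> D


Result: DDCD


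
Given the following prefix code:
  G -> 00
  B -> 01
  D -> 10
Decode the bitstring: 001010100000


Decoding step by step:
Bits 00 -> G
Bits 10 -> D
Bits 10 -> D
Bits 10 -> D
Bits 00 -> G
Bits 00 -> G


Decoded message: GDDDGG


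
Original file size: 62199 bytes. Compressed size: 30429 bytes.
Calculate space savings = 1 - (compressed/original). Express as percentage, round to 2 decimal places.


ratio = compressed/original = 30429/62199 = 0.48922
savings = 1 - ratio = 1 - 0.48922 = 0.51078
as a percentage: 0.51078 * 100 = 51.08%

Space savings = 1 - 30429/62199 = 51.08%


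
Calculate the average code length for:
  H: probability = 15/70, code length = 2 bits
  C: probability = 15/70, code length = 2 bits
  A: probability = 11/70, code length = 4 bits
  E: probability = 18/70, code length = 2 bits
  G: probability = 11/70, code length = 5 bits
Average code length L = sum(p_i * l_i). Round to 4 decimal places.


Weighted contributions p_i * l_i:
  H: (15/70) * 2 = 30/70
  C: (15/70) * 2 = 30/70
  A: (11/70) * 4 = 44/70
  E: (18/70) * 2 = 36/70
  G: (11/70) * 5 = 55/70
Sum = (30 + 30 + 44 + 36 + 55)/70 = 195/70

L = 195/70 = 2.7857 bits/symbol


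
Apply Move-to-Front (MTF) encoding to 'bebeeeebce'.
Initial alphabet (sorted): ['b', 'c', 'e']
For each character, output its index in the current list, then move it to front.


MTF encoding:
'b': index 0 in ['b', 'c', 'e'] -> ['b', 'c', 'e']
'e': index 2 in ['b', 'c', 'e'] -> ['e', 'b', 'c']
'b': index 1 in ['e', 'b', 'c'] -> ['b', 'e', 'c']
'e': index 1 in ['b', 'e', 'c'] -> ['e', 'b', 'c']
'e': index 0 in ['e', 'b', 'c'] -> ['e', 'b', 'c']
'e': index 0 in ['e', 'b', 'c'] -> ['e', 'b', 'c']
'e': index 0 in ['e', 'b', 'c'] -> ['e', 'b', 'c']
'b': index 1 in ['e', 'b', 'c'] -> ['b', 'e', 'c']
'c': index 2 in ['b', 'e', 'c'] -> ['c', 'b', 'e']
'e': index 2 in ['c', 'b', 'e'] -> ['e', 'c', 'b']


Output: [0, 2, 1, 1, 0, 0, 0, 1, 2, 2]


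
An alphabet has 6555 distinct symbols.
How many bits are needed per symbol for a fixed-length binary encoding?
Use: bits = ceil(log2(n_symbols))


log2(6555) = 12.6784
Bracket: 2^12 = 4096 < 6555 <= 2^13 = 8192
So ceil(log2(6555)) = 13

bits = ceil(log2(6555)) = ceil(12.6784) = 13 bits


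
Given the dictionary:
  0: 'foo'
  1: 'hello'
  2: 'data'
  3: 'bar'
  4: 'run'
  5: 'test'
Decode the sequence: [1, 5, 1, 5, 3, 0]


Look up each index in the dictionary:
  1 -> 'hello'
  5 -> 'test'
  1 -> 'hello'
  5 -> 'test'
  3 -> 'bar'
  0 -> 'foo'

Decoded: "hello test hello test bar foo"


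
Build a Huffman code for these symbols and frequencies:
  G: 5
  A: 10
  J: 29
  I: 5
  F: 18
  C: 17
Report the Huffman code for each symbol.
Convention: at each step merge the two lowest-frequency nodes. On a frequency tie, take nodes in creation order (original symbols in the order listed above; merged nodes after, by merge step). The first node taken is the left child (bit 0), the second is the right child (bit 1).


Huffman tree construction:
Step 1: Merge G(5) + I(5) = 10
Step 2: Merge A(10) + (G+I)(10) = 20
Step 3: Merge C(17) + F(18) = 35
Step 4: Merge (A+(G+I))(20) + J(29) = 49
Step 5: Merge (C+F)(35) + ((A+(G+I))+J)(49) = 84
Read each symbol's code off the tree from the root (left child = 0, right child = 1).

Codes:
  G: 1010 (length 4)
  A: 100 (length 3)
  J: 11 (length 2)
  I: 1011 (length 4)
  F: 01 (length 2)
  C: 00 (length 2)
Average code length: 198/84 = 2.3571 bits/symbol


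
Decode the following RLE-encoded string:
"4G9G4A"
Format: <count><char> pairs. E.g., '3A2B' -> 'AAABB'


Expanding each <count><char> pair:
  4G -> 'GGGG'
  9G -> 'GGGGGGGGG'
  4A -> 'AAAA'

Decoded = GGGGGGGGGGGGGAAAA


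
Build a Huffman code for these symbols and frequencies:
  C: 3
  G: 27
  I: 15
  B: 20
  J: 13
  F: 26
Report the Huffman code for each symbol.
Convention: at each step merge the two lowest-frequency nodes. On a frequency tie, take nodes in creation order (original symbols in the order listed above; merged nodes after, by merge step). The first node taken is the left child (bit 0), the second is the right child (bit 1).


Huffman tree construction:
Step 1: Merge C(3) + J(13) = 16
Step 2: Merge I(15) + (C+J)(16) = 31
Step 3: Merge B(20) + F(26) = 46
Step 4: Merge G(27) + (I+(C+J))(31) = 58
Step 5: Merge (B+F)(46) + (G+(I+(C+J)))(58) = 104
Read each symbol's code off the tree from the root (left child = 0, right child = 1).

Codes:
  C: 1110 (length 4)
  G: 10 (length 2)
  I: 110 (length 3)
  B: 00 (length 2)
  J: 1111 (length 4)
  F: 01 (length 2)
Average code length: 255/104 = 2.4519 bits/symbol


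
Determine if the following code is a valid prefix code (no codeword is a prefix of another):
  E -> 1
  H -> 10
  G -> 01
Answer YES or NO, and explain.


Checking each pair (does one codeword prefix another?):
  E='1' vs H='10': prefix -- VIOLATION

NO -- this is NOT a valid prefix code. E (1) is a prefix of H (10).


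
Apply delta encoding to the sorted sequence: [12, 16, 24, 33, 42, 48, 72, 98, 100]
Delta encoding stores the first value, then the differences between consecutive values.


First value: 12
Deltas:
  16 - 12 = 4
  24 - 16 = 8
  33 - 24 = 9
  42 - 33 = 9
  48 - 42 = 6
  72 - 48 = 24
  98 - 72 = 26
  100 - 98 = 2


Delta encoded: [12, 4, 8, 9, 9, 6, 24, 26, 2]


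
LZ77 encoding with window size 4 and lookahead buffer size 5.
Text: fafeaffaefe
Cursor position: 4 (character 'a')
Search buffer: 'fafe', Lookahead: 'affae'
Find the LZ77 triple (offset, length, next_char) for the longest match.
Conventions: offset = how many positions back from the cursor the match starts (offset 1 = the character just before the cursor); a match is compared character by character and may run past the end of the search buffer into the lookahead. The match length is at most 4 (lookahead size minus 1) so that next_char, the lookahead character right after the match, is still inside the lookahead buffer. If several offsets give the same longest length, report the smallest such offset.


Try each offset into the search buffer:
  offset=1 (pos 3, char 'e'): match length 0
  offset=2 (pos 2, char 'f'): match length 0
  offset=3 (pos 1, char 'a'): match length 2
  offset=4 (pos 0, char 'f'): match length 0
Longest match has length 2 at offset 3.
next_char = character at position 4 + 2 = 6 -> 'f'

Best match: offset=3, length=2 (matching 'af' starting at position 1)
LZ77 triple: (3, 2, 'f')


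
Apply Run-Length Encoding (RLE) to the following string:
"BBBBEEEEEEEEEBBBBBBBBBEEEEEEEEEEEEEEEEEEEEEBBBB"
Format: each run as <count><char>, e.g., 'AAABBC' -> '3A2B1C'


Scanning runs left to right:
  i=0: run of 'B' x 4 -> '4B'
  i=4: run of 'E' x 9 -> '9E'
  i=13: run of 'B' x 9 -> '9B'
  i=22: run of 'E' x 21 -> '21E'
  i=43: run of 'B' x 4 -> '4B'

RLE = 4B9E9B21E4B


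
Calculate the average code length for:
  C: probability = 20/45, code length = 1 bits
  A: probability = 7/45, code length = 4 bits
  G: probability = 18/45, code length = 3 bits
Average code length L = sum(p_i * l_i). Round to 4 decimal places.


Weighted contributions p_i * l_i:
  C: (20/45) * 1 = 20/45
  A: (7/45) * 4 = 28/45
  G: (18/45) * 3 = 54/45
Sum = (20 + 28 + 54)/45 = 102/45

L = 102/45 = 2.2667 bits/symbol


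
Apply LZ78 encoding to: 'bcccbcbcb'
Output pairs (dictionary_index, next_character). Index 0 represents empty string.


LZ78 encoding steps:
Dictionary: {0: ''}
Step 1: w='' (idx 0), next='b' -> output (0, 'b'), add 'b' as idx 1
Step 2: w='' (idx 0), next='c' -> output (0, 'c'), add 'c' as idx 2
Step 3: w='c' (idx 2), next='c' -> output (2, 'c'), add 'cc' as idx 3
Step 4: w='b' (idx 1), next='c' -> output (1, 'c'), add 'bc' as idx 4
Step 5: w='bc' (idx 4), next='b' -> output (4, 'b'), add 'bcb' as idx 5


Encoded: [(0, 'b'), (0, 'c'), (2, 'c'), (1, 'c'), (4, 'b')]


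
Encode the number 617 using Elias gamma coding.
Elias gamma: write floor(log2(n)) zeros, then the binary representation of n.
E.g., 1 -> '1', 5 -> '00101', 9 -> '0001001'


num_bits = floor(log2(617)) + 1 = 10
leading_zeros = num_bits - 1 = 9
binary(617) = 1001101001

Elias gamma(617) = '000000000' + '1001101001' = 0000000001001101001 (19 bits)


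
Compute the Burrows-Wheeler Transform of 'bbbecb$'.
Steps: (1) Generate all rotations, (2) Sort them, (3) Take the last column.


Rotations (sorted):
  0: $bbbecb -> last char: b
  1: b$bbbec -> last char: c
  2: bbbecb$ -> last char: $
  3: bbecb$b -> last char: b
  4: becb$bb -> last char: b
  5: cb$bbbe -> last char: e
  6: ecb$bbb -> last char: b


BWT = bc$bbeb


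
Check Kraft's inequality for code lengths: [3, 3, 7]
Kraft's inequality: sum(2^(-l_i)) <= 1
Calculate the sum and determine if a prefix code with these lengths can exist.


Sum = 2^(-3) + 2^(-3) + 2^(-7)
    = 0.125 + 0.125 + 0.0078125
    = 33/128 = 0.2578125
Since 0.2578125 <= 1, Kraft's inequality IS satisfied.
A prefix code with these lengths CAN exist.

Kraft sum = 0.2578125. Satisfied.


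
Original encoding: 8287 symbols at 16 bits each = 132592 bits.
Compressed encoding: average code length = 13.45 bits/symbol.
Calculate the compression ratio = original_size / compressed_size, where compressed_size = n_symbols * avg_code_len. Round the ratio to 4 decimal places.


original_size = n_symbols * orig_bits = 8287 * 16 = 132592 bits
compressed_size = n_symbols * avg_code_len = 8287 * 13.45 = 111460.15 bits
ratio = original_size / compressed_size = 132592 / 111460.15 = 1.1896

Compression ratio = 1.1896


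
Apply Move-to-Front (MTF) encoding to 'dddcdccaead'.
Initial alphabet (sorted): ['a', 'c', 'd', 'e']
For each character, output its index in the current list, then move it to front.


MTF encoding:
'd': index 2 in ['a', 'c', 'd', 'e'] -> ['d', 'a', 'c', 'e']
'd': index 0 in ['d', 'a', 'c', 'e'] -> ['d', 'a', 'c', 'e']
'd': index 0 in ['d', 'a', 'c', 'e'] -> ['d', 'a', 'c', 'e']
'c': index 2 in ['d', 'a', 'c', 'e'] -> ['c', 'd', 'a', 'e']
'd': index 1 in ['c', 'd', 'a', 'e'] -> ['d', 'c', 'a', 'e']
'c': index 1 in ['d', 'c', 'a', 'e'] -> ['c', 'd', 'a', 'e']
'c': index 0 in ['c', 'd', 'a', 'e'] -> ['c', 'd', 'a', 'e']
'a': index 2 in ['c', 'd', 'a', 'e'] -> ['a', 'c', 'd', 'e']
'e': index 3 in ['a', 'c', 'd', 'e'] -> ['e', 'a', 'c', 'd']
'a': index 1 in ['e', 'a', 'c', 'd'] -> ['a', 'e', 'c', 'd']
'd': index 3 in ['a', 'e', 'c', 'd'] -> ['d', 'a', 'e', 'c']


Output: [2, 0, 0, 2, 1, 1, 0, 2, 3, 1, 3]


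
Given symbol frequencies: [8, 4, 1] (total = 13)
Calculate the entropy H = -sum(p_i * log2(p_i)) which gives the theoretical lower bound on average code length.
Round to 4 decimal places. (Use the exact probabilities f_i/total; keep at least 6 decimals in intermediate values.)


Per-symbol terms -p_i * log2(p_i) with p_i = f_i/13:
  p = 8/13 = 0.615385: log2(p) = -0.700440, -p*log2(p) = 0.431040
  p = 4/13 = 0.307692: log2(p) = -1.700440, -p*log2(p) = 0.523212
  p = 1/13 = 0.076923: log2(p) = -3.700440, -p*log2(p) = 0.284649
H = 0.431040 + 0.523212 + 0.284649 = 1.238901

H = 1.2389 bits/symbol


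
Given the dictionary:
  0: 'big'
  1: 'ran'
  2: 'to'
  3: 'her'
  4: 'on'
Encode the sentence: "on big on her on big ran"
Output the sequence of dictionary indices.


Look up each word in the dictionary:
  'on' -> 4
  'big' -> 0
  'on' -> 4
  'her' -> 3
  'on' -> 4
  'big' -> 0
  'ran' -> 1

Encoded: [4, 0, 4, 3, 4, 0, 1]


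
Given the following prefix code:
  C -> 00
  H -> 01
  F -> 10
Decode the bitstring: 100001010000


Decoding step by step:
Bits 10 -> F
Bits 00 -> C
Bits 01 -> H
Bits 01 -> H
Bits 00 -> C
Bits 00 -> C


Decoded message: FCHHCC


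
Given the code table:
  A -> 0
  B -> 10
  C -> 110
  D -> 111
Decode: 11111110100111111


Decoding:
111 -> D
111 -> D
10 -> B
10 -> B
0 -> A
111 -> D
111 -> D


Result: DDBBADD


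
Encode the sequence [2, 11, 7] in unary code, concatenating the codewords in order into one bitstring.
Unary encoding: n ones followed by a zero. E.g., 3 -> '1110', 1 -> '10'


Encode each number as n ones followed by a terminating 0:
  2 -> 110 (3 bits)
  11 -> 111111111110 (12 bits)
  7 -> 11111110 (8 bits)
Total length = 3 + 12 + 8 = 23 bits.

Unary([2, 11, 7]) = 11011111111111011111110 (23 bits)


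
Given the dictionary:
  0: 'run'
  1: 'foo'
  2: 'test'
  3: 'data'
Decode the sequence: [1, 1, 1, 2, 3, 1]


Look up each index in the dictionary:
  1 -> 'foo'
  1 -> 'foo'
  1 -> 'foo'
  2 -> 'test'
  3 -> 'data'
  1 -> 'foo'

Decoded: "foo foo foo test data foo"


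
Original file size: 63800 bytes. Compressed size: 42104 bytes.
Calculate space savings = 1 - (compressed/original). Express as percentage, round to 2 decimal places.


ratio = compressed/original = 42104/63800 = 0.659937
savings = 1 - ratio = 1 - 0.659937 = 0.340063
as a percentage: 0.340063 * 100 = 34.01%

Space savings = 1 - 42104/63800 = 34.01%


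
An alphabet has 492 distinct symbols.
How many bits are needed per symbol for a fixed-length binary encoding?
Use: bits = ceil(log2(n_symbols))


log2(492) = 8.9425
Bracket: 2^8 = 256 < 492 <= 2^9 = 512
So ceil(log2(492)) = 9

bits = ceil(log2(492)) = ceil(8.9425) = 9 bits
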